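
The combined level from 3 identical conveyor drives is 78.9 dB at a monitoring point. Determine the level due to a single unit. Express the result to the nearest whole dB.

74 dB

Dividing the total intensity by 3 lowers the level by 10·log₁₀ 3 = 4.771 dB: L₁ = 78.9 − 4.771.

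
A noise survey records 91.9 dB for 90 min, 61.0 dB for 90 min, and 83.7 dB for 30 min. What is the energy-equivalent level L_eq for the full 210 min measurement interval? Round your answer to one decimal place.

88.4 dB

The energy average is taken in the linear domain: L_eq = 10·log₁₀[(Σ tᵢ·10^(Lᵢ/10))/T], T = 210 min.
Σ tᵢ·10^(Lᵢ/10) = 90·10^(91.9/10) + 90·10^(61.0/10) + 30·10^(83.7/10) = 1.465e+11.
L_eq = 10·log₁₀(1.465e+11/210) = 88.44 dB.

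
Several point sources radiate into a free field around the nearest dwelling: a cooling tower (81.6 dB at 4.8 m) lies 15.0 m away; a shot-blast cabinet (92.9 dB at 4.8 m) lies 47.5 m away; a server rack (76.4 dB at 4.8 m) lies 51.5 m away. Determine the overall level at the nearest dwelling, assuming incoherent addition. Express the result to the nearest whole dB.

Apply inverse-square spreading to bring every level to the receiver, then sum 10^(L/10).
cooling tower: 81.6 − 20·log₁₀(15.0/4.8) = 81.6 − 9.90 = 71.70 dB.
shot-blast cabinet: 92.9 − 20·log₁₀(47.5/4.8) = 92.9 − 19.91 = 72.99 dB.
server rack: 76.4 − 20·log₁₀(51.5/4.8) = 76.4 − 20.61 = 55.79 dB.
Σ 10^(L/10) = 3.509e+07 → L_total = 10·log₁₀(3.509e+07) = 75.45 dB.

75 dB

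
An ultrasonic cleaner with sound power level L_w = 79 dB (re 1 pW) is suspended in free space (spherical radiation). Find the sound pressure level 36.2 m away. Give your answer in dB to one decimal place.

36.8 dB

L_p = L_w − 10·log₁₀(4π·r²) with r = 36.2 m.
4π·r² = 1.647e+04 m², 10·log₁₀ of that is 42.166 dB.
L_p = 79 − 42.166 = 36.83 dB.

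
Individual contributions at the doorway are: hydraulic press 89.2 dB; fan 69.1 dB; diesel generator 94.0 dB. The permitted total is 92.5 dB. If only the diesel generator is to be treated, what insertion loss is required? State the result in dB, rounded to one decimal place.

4.3 dB

The untreated sources together contribute 10^(89.2/10) + 10^(69.1/10) = 8.399e+08, i.e. 89.24 dB.
To meet 92.5 dB overall, the treated diesel generator may contribute at most 10^(92.5/10) − 8.399e+08 = 9.384e+08, i.e. 89.72 dB.
So the diesel generator must be reduced from 94.0 to 89.72 dB: IL = 4.28 dB.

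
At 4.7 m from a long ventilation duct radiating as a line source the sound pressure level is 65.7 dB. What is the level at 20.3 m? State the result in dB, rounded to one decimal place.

59.3 dB

Cylindrical spreading from a line source gives a 10·log₁₀(r₂/r₁) drop.
L₂ = 65.7 − 10·log₁₀(20.3/4.7) = 65.7 − 6.354 = 59.35 dB.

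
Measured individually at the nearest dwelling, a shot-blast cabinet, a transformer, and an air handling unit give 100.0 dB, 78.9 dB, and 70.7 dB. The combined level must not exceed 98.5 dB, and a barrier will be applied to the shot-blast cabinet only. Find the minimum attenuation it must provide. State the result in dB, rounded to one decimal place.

Everything except the shot-blast cabinet sums to 10^(78.9/10) + 10^(70.7/10) = 8.937e+07 in linear terms, 79.51 dB.
To meet 98.5 dB overall, the treated shot-blast cabinet may contribute at most 10^(98.5/10) − 8.937e+07 = 6.990e+09, i.e. 98.44 dB.
Required insertion loss = 100.0 − 98.44 = 1.56 dB.

1.6 dB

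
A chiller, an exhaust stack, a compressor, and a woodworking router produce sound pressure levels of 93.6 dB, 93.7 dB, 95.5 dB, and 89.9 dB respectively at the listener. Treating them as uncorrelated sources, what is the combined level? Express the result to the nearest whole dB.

100 dB

For uncorrelated sources the intensities add, so convert each level to linear form, sum, and take 10·log₁₀ of the total.
Σ 10^(L/10) = 10^(93.6/10) + 10^(93.7/10) + 10^(95.5/10) + 10^(89.9/10) = 9.160e+09.
L_total = 10·log₁₀(9.160e+09) = 99.62 dB.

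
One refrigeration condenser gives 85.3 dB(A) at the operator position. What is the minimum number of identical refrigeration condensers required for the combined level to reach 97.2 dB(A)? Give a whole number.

16

N identical sources give L₁ + 10·log₁₀ N, so require 10·log₁₀ N ≥ 97.2 − 85.3 = 11.9 dB.
N ≥ 10^(11.9/10) = 15.488, so N = 16.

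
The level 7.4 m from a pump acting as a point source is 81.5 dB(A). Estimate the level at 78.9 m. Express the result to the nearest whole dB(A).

For a point source, L₂ = L₁ − 20·log₁₀(r₂/r₁).
L₂ = 81.5 − 20·log₁₀(78.9/7.4) = 81.5 − 20.557 = 60.94 dB(A).

61 dB(A)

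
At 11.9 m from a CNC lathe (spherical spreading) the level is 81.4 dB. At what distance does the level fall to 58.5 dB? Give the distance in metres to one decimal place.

The 22.9 dB drop corresponds to a distance ratio of 10^(22.9/20) for a point source.
r₂ = 11.9·10^((81.4−58.5)/20) = 11.9·10^(22.9/20) = 166.17 m.

166.2 m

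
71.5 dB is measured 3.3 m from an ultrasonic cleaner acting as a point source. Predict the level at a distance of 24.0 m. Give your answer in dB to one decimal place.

54.3 dB

Spherical spreading from a point source gives a 20·log₁₀(r₂/r₁) drop.
L₂ = 71.5 − 20·log₁₀(24.0/3.3) = 71.5 − 17.234 = 54.27 dB.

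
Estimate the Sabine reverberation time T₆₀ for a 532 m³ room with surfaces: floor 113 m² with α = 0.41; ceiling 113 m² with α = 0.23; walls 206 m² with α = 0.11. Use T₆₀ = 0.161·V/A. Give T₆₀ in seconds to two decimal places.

0.90 s

A = Σ Sᵢαᵢ = 113·0.41 + 113·0.23 + 206·0.11 = 94.98 m².
T₆₀ = 0.161 × 532 / 94.98 = 0.902 s.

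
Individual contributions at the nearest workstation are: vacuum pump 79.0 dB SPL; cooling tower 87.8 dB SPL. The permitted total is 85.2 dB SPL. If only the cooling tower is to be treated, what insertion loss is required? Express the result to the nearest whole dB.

Fixed contribution from the other source: Σ 10^(L/10) = 10^(79.0/10) = 7.943e+07 (79.00 dB SPL).
The limit corresponds to 10^(85.2/10) = 3.311e+08; subtracting the fixed part leaves 2.517e+08 for the cooling tower, i.e. 84.01 dB SPL.
Required insertion loss = 87.8 − 84.01 = 3.79 dB.

4 dB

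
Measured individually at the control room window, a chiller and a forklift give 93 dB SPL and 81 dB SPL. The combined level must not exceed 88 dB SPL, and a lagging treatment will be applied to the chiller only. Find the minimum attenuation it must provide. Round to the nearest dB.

6 dB

Fixed contribution from the other source: Σ 10^(L/10) = 10^(81/10) = 1.259e+08 (81.00 dB SPL).
To meet 88 dB SPL overall, the treated chiller may contribute at most 10^(88/10) − 1.259e+08 = 5.051e+08, i.e. 87.03 dB SPL.
So the chiller must be reduced from 93 to 87.03 dB SPL: IL = 5.97 dB.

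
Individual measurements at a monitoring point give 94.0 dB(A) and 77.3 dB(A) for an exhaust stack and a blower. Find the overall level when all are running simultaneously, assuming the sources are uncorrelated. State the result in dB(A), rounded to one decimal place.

For uncorrelated sources the intensities add, so convert each level to linear form, sum, and take 10·log₁₀ of the total.
Σ 10^(L/10) = 10^(94.0/10) + 10^(77.3/10) = 2.566e+09.
L_total = 10·log₁₀(2.566e+09) = 94.09 dB(A).

94.1 dB(A)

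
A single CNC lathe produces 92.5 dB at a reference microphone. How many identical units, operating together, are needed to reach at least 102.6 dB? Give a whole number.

The shortfall is 102.6 − 92.5 = 10.1 dB, and N units add 10·log₁₀ N, so need 10·log₁₀ N ≥ 10.1.
N ≥ 10^(10.1/10) = 10.233, so N = 11.

11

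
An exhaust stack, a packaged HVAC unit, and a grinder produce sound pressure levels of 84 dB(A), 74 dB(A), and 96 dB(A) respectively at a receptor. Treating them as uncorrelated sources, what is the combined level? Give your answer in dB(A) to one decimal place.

Incoherent sources combine by intensity addition: L_total = 10·log₁₀(Σ 10^(L_i/10)).
Σ 10^(L/10) = 10^(84/10) + 10^(74/10) + 10^(96/10) = 4.257e+09.
L_total = 10·log₁₀(4.257e+09) = 96.29 dB(A).

96.3 dB(A)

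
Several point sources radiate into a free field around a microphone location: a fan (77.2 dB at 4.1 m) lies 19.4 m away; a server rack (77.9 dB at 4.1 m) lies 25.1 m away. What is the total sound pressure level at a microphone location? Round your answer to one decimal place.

First find each source's level at the receiver (point-source: −20·log₁₀(r/r_ref)), then combine on an intensity basis.
fan: 77.2 − 20·log₁₀(19.4/4.1) = 77.2 − 13.50 = 63.70 dB.
server rack: 77.9 − 20·log₁₀(25.1/4.1) = 77.9 − 15.74 = 62.16 dB.
Σ 10^(L/10) = 3.989e+06 → L_total = 10·log₁₀(3.989e+06) = 66.01 dB.

66.0 dB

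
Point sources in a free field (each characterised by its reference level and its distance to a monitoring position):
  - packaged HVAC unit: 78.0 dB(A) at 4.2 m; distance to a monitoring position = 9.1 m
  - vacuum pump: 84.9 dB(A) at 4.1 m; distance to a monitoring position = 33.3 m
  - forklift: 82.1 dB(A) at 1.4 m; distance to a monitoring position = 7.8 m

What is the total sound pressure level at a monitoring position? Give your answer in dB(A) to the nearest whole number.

74 dB(A)

First find each source's level at the receiver (point-source: −20·log₁₀(r/r_ref)), then combine on an intensity basis.
packaged HVAC unit: 78.0 − 20·log₁₀(9.1/4.2) = 78.0 − 6.72 = 71.28 dB(A).
vacuum pump: 84.9 − 20·log₁₀(33.3/4.1) = 84.9 − 18.19 = 66.71 dB(A).
forklift: 82.1 − 20·log₁₀(7.8/1.4) = 82.1 − 14.92 = 67.18 dB(A).
Σ 10^(L/10) = 2.335e+07 → L_total = 10·log₁₀(2.335e+07) = 73.68 dB(A).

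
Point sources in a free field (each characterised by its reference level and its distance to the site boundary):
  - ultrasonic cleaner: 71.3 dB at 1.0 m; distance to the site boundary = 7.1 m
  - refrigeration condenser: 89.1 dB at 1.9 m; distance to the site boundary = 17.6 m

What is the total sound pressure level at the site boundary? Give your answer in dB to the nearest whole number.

First find each source's level at the receiver (point-source: −20·log₁₀(r/r_ref)), then combine on an intensity basis.
ultrasonic cleaner: 71.3 − 20·log₁₀(7.1/1.0) = 71.3 − 17.03 = 54.27 dB.
refrigeration condenser: 89.1 − 20·log₁₀(17.6/1.9) = 89.1 − 19.34 = 69.76 dB.
Σ 10^(L/10) = 9.740e+06 → L_total = 10·log₁₀(9.740e+06) = 69.89 dB.

70 dB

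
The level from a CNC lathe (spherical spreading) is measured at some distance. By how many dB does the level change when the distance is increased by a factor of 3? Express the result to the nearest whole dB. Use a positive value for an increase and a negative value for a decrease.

Point-source spreading: ΔL = −20·log₁₀(r₂/r₁).
ΔL = −20·log₁₀(3) = -9.54 dB.

-10 dB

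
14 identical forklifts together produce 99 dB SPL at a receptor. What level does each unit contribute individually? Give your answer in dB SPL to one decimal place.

87.5 dB SPL

For N identical incoherent sources L_total = L₁ + 10·log₁₀ N, so L₁ = 99 − 10·log₁₀(14) = 99 − 11.461.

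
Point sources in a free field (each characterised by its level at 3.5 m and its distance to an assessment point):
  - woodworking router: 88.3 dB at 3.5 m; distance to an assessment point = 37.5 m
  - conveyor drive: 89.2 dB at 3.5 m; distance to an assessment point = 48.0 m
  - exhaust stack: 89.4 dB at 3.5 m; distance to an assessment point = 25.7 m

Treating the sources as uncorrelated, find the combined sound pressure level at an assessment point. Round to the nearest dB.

74 dB

First find each source's level at the receiver (point-source: −20·log₁₀(r/r_ref)), then combine on an intensity basis.
woodworking router: 88.3 − 20·log₁₀(37.5/3.5) = 88.3 − 20.60 = 67.70 dB.
conveyor drive: 89.2 − 20·log₁₀(48.0/3.5) = 89.2 − 22.74 = 66.46 dB.
exhaust stack: 89.4 − 20·log₁₀(25.7/3.5) = 89.4 − 17.32 = 72.08 dB.
Σ 10^(L/10) = 2.647e+07 → L_total = 10·log₁₀(2.647e+07) = 74.23 dB.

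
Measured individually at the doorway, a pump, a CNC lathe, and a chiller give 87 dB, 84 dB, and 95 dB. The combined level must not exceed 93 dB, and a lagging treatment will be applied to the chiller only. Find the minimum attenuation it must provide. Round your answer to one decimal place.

4.1 dB

Everything except the chiller sums to 10^(87/10) + 10^(84/10) = 7.524e+08 in linear terms, 88.76 dB.
The limit corresponds to 10^(93/10) = 1.995e+09; subtracting the fixed part leaves 1.243e+09 for the chiller, i.e. 90.94 dB.
Required insertion loss = 95 − 90.94 = 4.06 dB.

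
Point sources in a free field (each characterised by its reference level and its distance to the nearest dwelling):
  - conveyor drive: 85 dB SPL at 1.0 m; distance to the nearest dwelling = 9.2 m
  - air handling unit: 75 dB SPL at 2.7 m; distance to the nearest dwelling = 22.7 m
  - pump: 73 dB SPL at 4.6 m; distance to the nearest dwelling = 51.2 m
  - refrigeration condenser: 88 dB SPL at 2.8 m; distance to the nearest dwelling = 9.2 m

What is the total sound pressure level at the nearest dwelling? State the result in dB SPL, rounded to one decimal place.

78.0 dB SPL

Apply inverse-square spreading to bring every level to the receiver, then sum 10^(L/10).
conveyor drive: 85 − 20·log₁₀(9.2/1.0) = 85 − 19.28 = 65.72 dB SPL.
air handling unit: 75 − 20·log₁₀(22.7/2.7) = 75 − 18.49 = 56.51 dB SPL.
pump: 73 − 20·log₁₀(51.2/4.6) = 73 − 20.93 = 52.07 dB SPL.
refrigeration condenser: 88 − 20·log₁₀(9.2/2.8) = 88 − 10.33 = 77.67 dB SPL.
Σ 10^(L/10) = 6.279e+07 → L_total = 10·log₁₀(6.279e+07) = 77.98 dB SPL.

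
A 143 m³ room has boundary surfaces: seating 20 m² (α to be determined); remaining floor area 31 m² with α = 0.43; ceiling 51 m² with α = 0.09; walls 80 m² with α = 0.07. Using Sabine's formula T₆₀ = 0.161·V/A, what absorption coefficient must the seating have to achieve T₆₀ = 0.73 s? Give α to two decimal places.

0.40

A = 0.161·V/T₆₀ = 0.161·143/0.73 = 31.54 m² sabins.
Absorption from the other surfaces = 31·0.43 + 51·0.09 + 80·0.07 = 23.52 m², so the seating must supply 8.02 m² over 20 m².
α = 8.02/20 = 0.401.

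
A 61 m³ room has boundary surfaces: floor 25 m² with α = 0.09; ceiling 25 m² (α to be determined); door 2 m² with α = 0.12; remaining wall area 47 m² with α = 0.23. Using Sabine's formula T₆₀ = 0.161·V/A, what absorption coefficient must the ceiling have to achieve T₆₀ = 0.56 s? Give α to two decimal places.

0.17

From T₆₀ = 0.161·V/A, the target T₆₀ = 0.56 s needs A = 0.161·61/0.56 = 17.54 m².
Absorption from the other surfaces = 25·0.09 + 2·0.12 + 47·0.23 = 13.30 m², so the ceiling must supply 4.24 m² over 25 m².
α = 4.24/25 = 0.169.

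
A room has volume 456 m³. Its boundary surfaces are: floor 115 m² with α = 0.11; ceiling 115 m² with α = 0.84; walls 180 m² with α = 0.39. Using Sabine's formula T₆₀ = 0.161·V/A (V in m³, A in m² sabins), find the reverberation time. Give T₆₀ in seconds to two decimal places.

0.41 s

Total absorption A = 115·0.11 + 115·0.84 + 180·0.39 = 179.45 m² sabins.
T₆₀ = 0.161·V/A = 0.161·456/179.45 = 0.409 s.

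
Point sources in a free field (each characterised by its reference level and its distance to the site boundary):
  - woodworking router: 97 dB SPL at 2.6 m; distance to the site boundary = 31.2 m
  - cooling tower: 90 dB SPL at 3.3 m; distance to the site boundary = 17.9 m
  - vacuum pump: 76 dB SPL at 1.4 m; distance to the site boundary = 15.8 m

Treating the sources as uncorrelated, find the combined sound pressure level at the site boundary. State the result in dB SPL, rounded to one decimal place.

Apply inverse-square spreading to bring every level to the receiver, then sum 10^(L/10).
woodworking router: 97 − 20·log₁₀(31.2/2.6) = 97 − 21.58 = 75.42 dB SPL.
cooling tower: 90 − 20·log₁₀(17.9/3.3) = 90 − 14.69 = 75.31 dB SPL.
vacuum pump: 76 − 20·log₁₀(15.8/1.4) = 76 − 21.05 = 54.95 dB SPL.
Σ 10^(L/10) = 6.910e+07 → L_total = 10·log₁₀(6.910e+07) = 78.40 dB SPL.

78.4 dB SPL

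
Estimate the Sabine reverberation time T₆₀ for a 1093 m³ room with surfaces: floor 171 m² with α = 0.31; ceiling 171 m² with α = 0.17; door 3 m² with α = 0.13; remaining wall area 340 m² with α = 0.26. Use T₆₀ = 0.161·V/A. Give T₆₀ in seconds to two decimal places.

1.03 s

Summing Sᵢαᵢ: 171·0.31 + 171·0.17 + 3·0.13 + 340·0.26 = 170.87 m².
T₆₀ = 0.161·V/A = 0.161·1093/170.87 = 1.030 s.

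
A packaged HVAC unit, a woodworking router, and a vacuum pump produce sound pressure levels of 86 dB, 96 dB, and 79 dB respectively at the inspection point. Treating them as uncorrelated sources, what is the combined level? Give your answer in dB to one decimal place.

96.5 dB

Incoherent sources combine by intensity addition: L_total = 10·log₁₀(Σ 10^(L_i/10)).
Σ 10^(L/10) = 10^(86/10) + 10^(96/10) + 10^(79/10) = 4.459e+09.
L_total = 10·log₁₀(4.459e+09) = 96.49 dB.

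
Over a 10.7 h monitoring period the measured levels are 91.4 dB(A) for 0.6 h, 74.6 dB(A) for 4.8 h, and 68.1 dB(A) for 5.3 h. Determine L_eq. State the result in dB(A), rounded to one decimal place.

79.7 dB(A)

Weight each interval's intensity by its duration and average over T = 10.7 h:
Σ tᵢ·10^(Lᵢ/10) = 0.6·10^(91.4/10) + 4.8·10^(74.6/10) + 5.3·10^(68.1/10) = 1.001e+09.
L_eq = 10·log₁₀(1.001e+09/10.7) = 79.71 dB(A).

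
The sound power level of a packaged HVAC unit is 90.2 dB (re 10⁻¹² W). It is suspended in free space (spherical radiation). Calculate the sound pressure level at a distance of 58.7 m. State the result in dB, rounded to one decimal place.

L_p = L_w − 10·log₁₀(4π·r²) with r = 58.7 m.
4π·r² = 4.33e+04 m², 10·log₁₀ of that is 46.365 dB.
L_p = 90.2 − 46.365 = 43.84 dB.

43.8 dB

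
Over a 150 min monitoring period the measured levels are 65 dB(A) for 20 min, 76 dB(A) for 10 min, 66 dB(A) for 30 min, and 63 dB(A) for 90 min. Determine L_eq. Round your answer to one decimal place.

67.0 dB(A)

Weight each interval's intensity by its duration and average over T = 150 min:
Σ tᵢ·10^(Lᵢ/10) = 20·10^(65/10) + 10·10^(76/10) + 30·10^(66/10) + 90·10^(63/10) = 7.604e+08.
L_eq = 10·log₁₀(7.604e+08/150) = 67.05 dB(A).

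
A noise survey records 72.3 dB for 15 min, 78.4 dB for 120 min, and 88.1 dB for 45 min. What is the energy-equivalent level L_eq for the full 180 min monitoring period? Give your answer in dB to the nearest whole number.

83 dB

The energy average is taken in the linear domain: L_eq = 10·log₁₀[(Σ tᵢ·10^(Lᵢ/10))/T], T = 180 min.
Σ tᵢ·10^(Lᵢ/10) = 15·10^(72.3/10) + 120·10^(78.4/10) + 45·10^(88.1/10) = 3.761e+10.
L_eq = 10·log₁₀(3.761e+10/180) = 83.20 dB.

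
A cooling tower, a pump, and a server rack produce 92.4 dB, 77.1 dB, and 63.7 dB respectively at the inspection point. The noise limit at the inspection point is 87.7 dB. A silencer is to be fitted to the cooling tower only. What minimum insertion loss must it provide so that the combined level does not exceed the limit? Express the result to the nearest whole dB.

5 dB

Fixed contribution from the other sources: Σ 10^(L/10) = 10^(77.1/10) + 10^(63.7/10) = 5.363e+07 (77.29 dB).
The limit corresponds to 10^(87.7/10) = 5.888e+08; subtracting the fixed part leaves 5.352e+08 for the cooling tower, i.e. 87.29 dB.
Required insertion loss = 92.4 − 87.29 = 5.11 dB.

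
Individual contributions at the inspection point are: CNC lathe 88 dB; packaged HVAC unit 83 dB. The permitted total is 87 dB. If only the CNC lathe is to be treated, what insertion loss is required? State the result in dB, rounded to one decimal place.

The untreated sources together contribute 10^(83/10) = 1.995e+08, i.e. 83.00 dB.
To meet 87 dB overall, the treated CNC lathe may contribute at most 10^(87/10) − 1.995e+08 = 3.017e+08, i.e. 84.80 dB.
Required insertion loss = 88 − 84.80 = 3.20 dB.

3.2 dB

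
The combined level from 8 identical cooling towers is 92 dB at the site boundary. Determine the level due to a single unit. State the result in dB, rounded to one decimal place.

For N identical incoherent sources L_total = L₁ + 10·log₁₀ N, so L₁ = 92 − 10·log₁₀(8) = 92 − 9.031.

83.0 dB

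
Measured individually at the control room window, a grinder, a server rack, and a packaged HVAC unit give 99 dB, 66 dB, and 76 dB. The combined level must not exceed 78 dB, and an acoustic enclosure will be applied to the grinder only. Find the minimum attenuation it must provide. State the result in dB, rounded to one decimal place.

26.1 dB

Everything except the grinder sums to 10^(66/10) + 10^(76/10) = 4.379e+07 in linear terms, 76.41 dB.
To meet 78 dB overall, the treated grinder may contribute at most 10^(78/10) − 4.379e+07 = 1.930e+07, i.e. 72.86 dB.
Required insertion loss = 99 − 72.86 = 26.14 dB.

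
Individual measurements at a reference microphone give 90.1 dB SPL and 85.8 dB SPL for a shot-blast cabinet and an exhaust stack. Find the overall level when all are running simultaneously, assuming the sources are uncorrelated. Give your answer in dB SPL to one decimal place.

91.5 dB SPL

For uncorrelated sources the intensities add, so convert each level to linear form, sum, and take 10·log₁₀ of the total.
Σ 10^(L/10) = 10^(90.1/10) + 10^(85.8/10) = 1.403e+09.
L_total = 10·log₁₀(1.403e+09) = 91.47 dB SPL.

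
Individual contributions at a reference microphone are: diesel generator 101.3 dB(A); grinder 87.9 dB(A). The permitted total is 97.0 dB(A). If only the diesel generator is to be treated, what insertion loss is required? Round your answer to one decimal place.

Fixed contribution from the other source: Σ 10^(L/10) = 10^(87.9/10) = 6.166e+08 (87.90 dB(A)).
To meet 97.0 dB(A) overall, the treated diesel generator may contribute at most 10^(97.0/10) − 6.166e+08 = 4.395e+09, i.e. 96.43 dB(A).
Required insertion loss = 101.3 − 96.43 = 4.87 dB.

4.9 dB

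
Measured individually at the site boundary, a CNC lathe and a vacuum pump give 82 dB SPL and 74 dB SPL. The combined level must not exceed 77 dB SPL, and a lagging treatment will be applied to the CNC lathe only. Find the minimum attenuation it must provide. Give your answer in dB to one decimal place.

8.0 dB

The untreated sources together contribute 10^(74/10) = 2.512e+07, i.e. 74.00 dB SPL.
The limit corresponds to 10^(77/10) = 5.012e+07; subtracting the fixed part leaves 2.500e+07 for the CNC lathe, i.e. 73.98 dB SPL.
Required insertion loss = 82 − 73.98 = 8.02 dB.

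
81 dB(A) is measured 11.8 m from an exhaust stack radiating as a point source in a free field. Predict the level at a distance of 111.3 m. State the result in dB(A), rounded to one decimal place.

Spherical spreading from a point source gives a 20·log₁₀(r₂/r₁) drop.
L₂ = 81 − 20·log₁₀(111.3/11.8) = 81 − 19.492 = 61.51 dB(A).

61.5 dB(A)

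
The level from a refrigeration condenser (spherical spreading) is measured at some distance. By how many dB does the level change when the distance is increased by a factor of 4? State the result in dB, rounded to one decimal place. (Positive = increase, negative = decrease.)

-12.0 dB

With spherical spreading the level changes by −20·log₁₀(r₂/r₁).
ΔL = −20·log₁₀(4) = -12.04 dB.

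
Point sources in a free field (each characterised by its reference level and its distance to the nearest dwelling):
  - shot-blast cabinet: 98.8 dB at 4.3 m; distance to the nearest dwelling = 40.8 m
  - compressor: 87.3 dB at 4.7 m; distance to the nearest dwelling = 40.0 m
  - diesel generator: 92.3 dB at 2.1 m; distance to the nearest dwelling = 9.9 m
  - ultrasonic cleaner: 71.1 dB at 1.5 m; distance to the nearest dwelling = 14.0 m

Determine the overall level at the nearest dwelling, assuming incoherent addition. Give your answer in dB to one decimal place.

Propagate each source to the receiver with L = L_ref − 20·log₁₀(r/r_ref), then add intensities.
shot-blast cabinet: 98.8 − 20·log₁₀(40.8/4.3) = 98.8 − 19.54 = 79.26 dB.
compressor: 87.3 − 20·log₁₀(40.0/4.7) = 87.3 − 18.60 = 68.70 dB.
diesel generator: 92.3 − 20·log₁₀(9.9/2.1) = 92.3 − 13.47 = 78.83 dB.
ultrasonic cleaner: 71.1 − 20·log₁₀(14.0/1.5) = 71.1 − 19.40 = 51.70 dB.
Σ 10^(L/10) = 1.682e+08 → L_total = 10·log₁₀(1.682e+08) = 82.26 dB.

82.3 dB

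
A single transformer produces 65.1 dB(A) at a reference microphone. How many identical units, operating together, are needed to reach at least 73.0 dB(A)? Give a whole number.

7

N identical sources give L₁ + 10·log₁₀ N, so require 10·log₁₀ N ≥ 73.0 − 65.1 = 7.9 dB.
N ≥ 10^(7.9/10) = 6.166, so N = 7.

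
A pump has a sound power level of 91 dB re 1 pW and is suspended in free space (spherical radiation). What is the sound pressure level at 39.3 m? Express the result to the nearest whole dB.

48 dB

L_p = L_w − 10·log₁₀(4π·r²) with r = 39.3 m.
4π·r² = 1.941e+04 m², 10·log₁₀ of that is 42.880 dB.
L_p = 91 − 42.880 = 48.12 dB.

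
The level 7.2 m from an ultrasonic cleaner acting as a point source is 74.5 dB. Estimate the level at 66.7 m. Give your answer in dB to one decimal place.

Point-source attenuation: ΔL = 20·log₁₀(r₂/r₁) = 20·log₁₀(66.7/7.2) = 19.336 dB.
L₂ = 74.5 − 20·log₁₀(66.7/7.2) = 74.5 − 19.336 = 55.16 dB.

55.2 dB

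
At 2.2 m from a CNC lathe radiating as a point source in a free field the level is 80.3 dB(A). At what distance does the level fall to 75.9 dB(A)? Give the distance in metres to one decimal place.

Point-source spreading drops the level by 20·log₁₀(r₂/r₁); inverting, r₂/r₁ = 10^(ΔL/20).
r₂ = 2.2·10^((80.3−75.9)/20) = 2.2·10^(4.4/20) = 3.65 m.

3.7 m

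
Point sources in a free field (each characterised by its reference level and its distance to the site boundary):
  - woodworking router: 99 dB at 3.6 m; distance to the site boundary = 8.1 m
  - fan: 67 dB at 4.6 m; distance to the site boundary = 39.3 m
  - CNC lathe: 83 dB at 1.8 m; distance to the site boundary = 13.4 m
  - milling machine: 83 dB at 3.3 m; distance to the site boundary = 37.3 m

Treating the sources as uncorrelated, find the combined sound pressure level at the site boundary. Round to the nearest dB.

92 dB

Propagate each source to the receiver with L = L_ref − 20·log₁₀(r/r_ref), then add intensities.
woodworking router: 99 − 20·log₁₀(8.1/3.6) = 99 − 7.04 = 91.96 dB.
fan: 67 − 20·log₁₀(39.3/4.6) = 67 − 18.63 = 48.37 dB.
CNC lathe: 83 − 20·log₁₀(13.4/1.8) = 83 − 17.44 = 65.56 dB.
milling machine: 83 − 20·log₁₀(37.3/3.3) = 83 − 21.06 = 61.94 dB.
Σ 10^(L/10) = 1.574e+09 → L_total = 10·log₁₀(1.574e+09) = 91.97 dB.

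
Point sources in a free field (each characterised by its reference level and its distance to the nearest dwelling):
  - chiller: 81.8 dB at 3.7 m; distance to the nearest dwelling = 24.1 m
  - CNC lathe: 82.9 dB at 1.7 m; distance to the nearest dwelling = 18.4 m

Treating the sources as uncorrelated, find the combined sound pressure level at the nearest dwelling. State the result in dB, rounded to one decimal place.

First find each source's level at the receiver (point-source: −20·log₁₀(r/r_ref)), then combine on an intensity basis.
chiller: 81.8 − 20·log₁₀(24.1/3.7) = 81.8 − 16.28 = 65.52 dB.
CNC lathe: 82.9 − 20·log₁₀(18.4/1.7) = 82.9 − 20.69 = 62.21 dB.
Σ 10^(L/10) = 5.232e+06 → L_total = 10·log₁₀(5.232e+06) = 67.19 dB.

67.2 dB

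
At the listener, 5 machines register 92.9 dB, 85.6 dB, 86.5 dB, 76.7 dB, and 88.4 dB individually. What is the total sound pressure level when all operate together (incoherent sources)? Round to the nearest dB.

Incoherent sources combine by intensity addition: L_total = 10·log₁₀(Σ 10^(L_i/10)).
Σ 10^(L/10) = 10^(92.9/10) + 10^(85.6/10) + 10^(86.5/10) + 10^(76.7/10) + 10^(88.4/10) = 3.498e+09.
L_total = 10·log₁₀(3.498e+09) = 95.44 dB.

95 dB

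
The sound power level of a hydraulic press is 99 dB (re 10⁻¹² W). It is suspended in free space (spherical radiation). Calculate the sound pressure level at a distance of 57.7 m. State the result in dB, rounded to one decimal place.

52.8 dB

The power spreads over a sphere of area 4π·r², so L_p = L_w − 10·log₁₀(4π·r²).
4π·r² = 4.184e+04 m², 10·log₁₀ of that is 46.216 dB.
L_p = 99 − 46.216 = 52.78 dB.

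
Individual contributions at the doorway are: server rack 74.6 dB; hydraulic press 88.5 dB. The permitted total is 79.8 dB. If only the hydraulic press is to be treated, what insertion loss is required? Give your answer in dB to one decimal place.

Everything except the hydraulic press sums to 10^(74.6/10) = 2.884e+07 in linear terms, 74.60 dB.
The limit corresponds to 10^(79.8/10) = 9.550e+07; subtracting the fixed part leaves 6.666e+07 for the hydraulic press, i.e. 78.24 dB.
So the hydraulic press must be reduced from 88.5 to 78.24 dB: IL = 10.26 dB.

10.3 dB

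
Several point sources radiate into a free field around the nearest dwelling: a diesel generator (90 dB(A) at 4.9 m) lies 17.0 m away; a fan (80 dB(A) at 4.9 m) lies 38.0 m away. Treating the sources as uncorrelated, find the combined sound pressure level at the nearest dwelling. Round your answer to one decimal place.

79.3 dB(A)

Apply inverse-square spreading to bring every level to the receiver, then sum 10^(L/10).
diesel generator: 90 − 20·log₁₀(17.0/4.9) = 90 − 10.81 = 79.19 dB(A).
fan: 80 − 20·log₁₀(38.0/4.9) = 80 − 17.79 = 62.21 dB(A).
Σ 10^(L/10) = 8.474e+07 → L_total = 10·log₁₀(8.474e+07) = 79.28 dB(A).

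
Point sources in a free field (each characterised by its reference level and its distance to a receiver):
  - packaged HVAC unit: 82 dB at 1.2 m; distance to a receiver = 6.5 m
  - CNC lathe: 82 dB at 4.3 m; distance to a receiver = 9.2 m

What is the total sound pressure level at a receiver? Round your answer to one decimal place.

Propagate each source to the receiver with L = L_ref − 20·log₁₀(r/r_ref), then add intensities.
packaged HVAC unit: 82 − 20·log₁₀(6.5/1.2) = 82 − 14.67 = 67.33 dB.
CNC lathe: 82 − 20·log₁₀(9.2/4.3) = 82 − 6.61 = 75.39 dB.
Σ 10^(L/10) = 4.002e+07 → L_total = 10·log₁₀(4.002e+07) = 76.02 dB.

76.0 dB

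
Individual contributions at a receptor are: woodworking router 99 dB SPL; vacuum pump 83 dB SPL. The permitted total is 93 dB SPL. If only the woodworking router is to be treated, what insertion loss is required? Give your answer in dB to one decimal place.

Fixed contribution from the other source: Σ 10^(L/10) = 10^(83/10) = 1.995e+08 (83.00 dB SPL).
The limit corresponds to 10^(93/10) = 1.995e+09; subtracting the fixed part leaves 1.796e+09 for the woodworking router, i.e. 92.54 dB SPL.
Required insertion loss = 99 − 92.54 = 6.46 dB.

6.5 dB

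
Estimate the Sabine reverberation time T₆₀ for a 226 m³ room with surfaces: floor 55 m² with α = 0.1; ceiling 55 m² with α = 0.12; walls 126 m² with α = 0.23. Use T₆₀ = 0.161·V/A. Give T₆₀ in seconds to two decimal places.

A = Σ Sᵢαᵢ = 55·0.1 + 55·0.12 + 126·0.23 = 41.08 m².
T₆₀ = 0.161·V/A = 0.161·226/41.08 = 0.886 s.

0.89 s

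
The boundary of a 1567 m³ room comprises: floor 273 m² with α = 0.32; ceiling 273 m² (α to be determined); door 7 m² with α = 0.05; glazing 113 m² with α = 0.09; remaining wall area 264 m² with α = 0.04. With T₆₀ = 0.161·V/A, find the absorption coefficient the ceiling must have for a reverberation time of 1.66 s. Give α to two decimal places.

0.16

A = 0.161·V/T₆₀ = 0.161·1567/1.66 = 151.98 m² sabins.
Absorption from the other surfaces = 273·0.32 + 7·0.05 + 113·0.09 + 264·0.04 = 108.44 m², so the ceiling must supply 43.54 m² over 273 m².
α = 43.54/273 = 0.159.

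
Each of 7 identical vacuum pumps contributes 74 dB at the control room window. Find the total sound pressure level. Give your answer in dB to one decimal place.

N identical incoherent sources raise the level by 10·log₁₀ N.
L_total = 74 + 10·log₁₀(7) = 74 + 8.451 = 82.45 dB.

82.5 dB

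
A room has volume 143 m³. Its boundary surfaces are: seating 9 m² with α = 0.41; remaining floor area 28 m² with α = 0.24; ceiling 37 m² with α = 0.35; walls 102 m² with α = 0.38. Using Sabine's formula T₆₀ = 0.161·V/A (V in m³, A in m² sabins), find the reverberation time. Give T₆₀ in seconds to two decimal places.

0.37 s

Total absorption A = 9·0.41 + 28·0.24 + 37·0.35 + 102·0.38 = 62.12 m² sabins.
T₆₀ = 0.161·V/A = 0.161·143/62.12 = 0.371 s.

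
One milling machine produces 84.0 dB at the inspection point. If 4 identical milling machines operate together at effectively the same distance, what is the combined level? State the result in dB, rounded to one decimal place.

With 4 equal, uncorrelated contributions the intensity is 4× that of one unit, giving a rise of 10·log₁₀ 4.
L_total = 84.0 + 10·log₁₀(4) = 84.0 + 6.021 = 90.02 dB.

90.0 dB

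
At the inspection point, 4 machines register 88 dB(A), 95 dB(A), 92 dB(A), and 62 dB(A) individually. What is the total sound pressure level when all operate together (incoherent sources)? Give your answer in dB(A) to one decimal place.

Incoherent sources combine by intensity addition: L_total = 10·log₁₀(Σ 10^(L_i/10)).
Σ 10^(L/10) = 10^(88/10) + 10^(95/10) + 10^(92/10) + 10^(62/10) = 5.380e+09.
L_total = 10·log₁₀(5.380e+09) = 97.31 dB(A).

97.3 dB(A)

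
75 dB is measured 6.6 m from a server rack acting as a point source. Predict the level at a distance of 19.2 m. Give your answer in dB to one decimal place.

Point-source attenuation: ΔL = 20·log₁₀(r₂/r₁) = 20·log₁₀(19.2/6.6) = 9.275 dB.
L₂ = 75 − 20·log₁₀(19.2/6.6) = 75 − 9.275 = 65.72 dB.

65.7 dB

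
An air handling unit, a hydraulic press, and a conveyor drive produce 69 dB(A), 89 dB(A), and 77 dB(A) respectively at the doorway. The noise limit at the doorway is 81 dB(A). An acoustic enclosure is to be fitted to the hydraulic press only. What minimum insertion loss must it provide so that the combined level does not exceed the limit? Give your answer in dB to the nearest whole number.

11 dB

The untreated sources together contribute 10^(69/10) + 10^(77/10) = 5.806e+07, i.e. 77.64 dB(A).
The limit corresponds to 10^(81/10) = 1.259e+08; subtracting the fixed part leaves 6.783e+07 for the hydraulic press, i.e. 78.31 dB(A).
Required insertion loss = 89 − 78.31 = 10.69 dB.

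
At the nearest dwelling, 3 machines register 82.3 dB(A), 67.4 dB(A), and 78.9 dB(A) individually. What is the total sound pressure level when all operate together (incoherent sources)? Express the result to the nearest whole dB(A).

84 dB(A)

Incoherent sources combine by intensity addition: L_total = 10·log₁₀(Σ 10^(L_i/10)).
Σ 10^(L/10) = 10^(82.3/10) + 10^(67.4/10) + 10^(78.9/10) = 2.529e+08.
L_total = 10·log₁₀(2.529e+08) = 84.03 dB(A).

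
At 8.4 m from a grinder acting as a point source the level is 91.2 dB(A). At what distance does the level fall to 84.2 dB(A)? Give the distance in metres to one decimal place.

18.8 m

Point-source spreading drops the level by 20·log₁₀(r₂/r₁); inverting, r₂/r₁ = 10^(ΔL/20).
r₂ = 8.4·10^((91.2−84.2)/20) = 8.4·10^(7.0/20) = 18.81 m.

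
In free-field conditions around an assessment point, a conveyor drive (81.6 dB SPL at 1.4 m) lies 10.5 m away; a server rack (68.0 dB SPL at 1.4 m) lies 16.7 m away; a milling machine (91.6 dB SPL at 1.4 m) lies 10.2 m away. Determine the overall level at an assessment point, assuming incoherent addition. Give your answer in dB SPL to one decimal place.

74.7 dB SPL

Propagate each source to the receiver with L = L_ref − 20·log₁₀(r/r_ref), then add intensities.
conveyor drive: 81.6 − 20·log₁₀(10.5/1.4) = 81.6 − 17.50 = 64.10 dB SPL.
server rack: 68.0 − 20·log₁₀(16.7/1.4) = 68.0 − 21.53 = 46.47 dB SPL.
milling machine: 91.6 − 20·log₁₀(10.2/1.4) = 91.6 − 17.25 = 74.35 dB SPL.
Σ 10^(L/10) = 2.984e+07 → L_total = 10·log₁₀(2.984e+07) = 74.75 dB SPL.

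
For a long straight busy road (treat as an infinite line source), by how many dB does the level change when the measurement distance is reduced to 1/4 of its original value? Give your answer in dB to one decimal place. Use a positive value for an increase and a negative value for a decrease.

With cylindrical spreading the level changes by −10·log₁₀(r₂/r₁).
ΔL = −10·log₁₀(0.25) = +6.02 dB.

+6.0 dB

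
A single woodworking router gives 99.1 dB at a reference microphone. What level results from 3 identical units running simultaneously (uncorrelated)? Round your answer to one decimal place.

103.9 dB

L_total = L₁ + 10·log₁₀ N for N identical incoherent sources.
L_total = 99.1 + 10·log₁₀(3) = 99.1 + 4.771 = 103.87 dB.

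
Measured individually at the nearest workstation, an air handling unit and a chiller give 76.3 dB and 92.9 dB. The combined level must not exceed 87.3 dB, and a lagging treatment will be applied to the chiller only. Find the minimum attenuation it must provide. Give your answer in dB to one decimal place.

The untreated sources together contribute 10^(76.3/10) = 4.266e+07, i.e. 76.30 dB.
The limit corresponds to 10^(87.3/10) = 5.370e+08; subtracting the fixed part leaves 4.944e+08 for the chiller, i.e. 86.94 dB.
So the chiller must be reduced from 92.9 to 86.94 dB: IL = 5.96 dB.

6.0 dB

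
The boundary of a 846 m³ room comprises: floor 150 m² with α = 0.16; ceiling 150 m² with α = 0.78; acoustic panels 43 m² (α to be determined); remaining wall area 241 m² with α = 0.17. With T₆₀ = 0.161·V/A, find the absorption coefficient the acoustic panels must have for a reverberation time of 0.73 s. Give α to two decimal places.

0.11

A = 0.161·V/T₆₀ = 0.161·846/0.73 = 186.58 m² sabins.
Absorption from the other surfaces = 150·0.16 + 150·0.78 + 241·0.17 = 181.97 m², so the acoustic panels must supply 4.61 m² over 43 m².
α = 4.61/43 = 0.107.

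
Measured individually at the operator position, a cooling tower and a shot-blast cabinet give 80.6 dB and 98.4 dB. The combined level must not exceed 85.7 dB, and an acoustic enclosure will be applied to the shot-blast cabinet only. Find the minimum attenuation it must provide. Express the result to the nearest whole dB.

Everything except the shot-blast cabinet sums to 10^(80.6/10) = 1.148e+08 in linear terms, 80.60 dB.
The limit corresponds to 10^(85.7/10) = 3.715e+08; subtracting the fixed part leaves 2.567e+08 for the shot-blast cabinet, i.e. 84.09 dB.
Required insertion loss = 98.4 − 84.09 = 14.31 dB.

14 dB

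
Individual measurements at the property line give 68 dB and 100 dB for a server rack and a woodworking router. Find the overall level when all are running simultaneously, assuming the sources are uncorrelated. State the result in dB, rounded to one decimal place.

For uncorrelated sources the intensities add, so convert each level to linear form, sum, and take 10·log₁₀ of the total.
Σ 10^(L/10) = 10^(68/10) + 10^(100/10) = 1.001e+10.
L_total = 10·log₁₀(1.001e+10) = 100.00 dB.

100.0 dB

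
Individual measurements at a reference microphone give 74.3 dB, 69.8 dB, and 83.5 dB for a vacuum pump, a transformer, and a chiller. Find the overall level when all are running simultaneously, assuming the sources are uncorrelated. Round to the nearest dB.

For uncorrelated sources the intensities add, so convert each level to linear form, sum, and take 10·log₁₀ of the total.
Σ 10^(L/10) = 10^(74.3/10) + 10^(69.8/10) + 10^(83.5/10) = 2.603e+08.
L_total = 10·log₁₀(2.603e+08) = 84.16 dB.

84 dB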